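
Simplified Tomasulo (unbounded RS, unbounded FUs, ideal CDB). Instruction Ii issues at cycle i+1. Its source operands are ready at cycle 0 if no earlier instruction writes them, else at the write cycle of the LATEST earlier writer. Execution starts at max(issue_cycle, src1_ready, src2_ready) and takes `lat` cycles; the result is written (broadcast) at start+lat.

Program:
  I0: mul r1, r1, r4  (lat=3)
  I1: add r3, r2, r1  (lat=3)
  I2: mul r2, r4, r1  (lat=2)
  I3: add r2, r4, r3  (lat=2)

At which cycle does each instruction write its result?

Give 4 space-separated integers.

I0 mul r1: issue@1 deps=(None,None) exec_start@1 write@4
I1 add r3: issue@2 deps=(None,0) exec_start@4 write@7
I2 mul r2: issue@3 deps=(None,0) exec_start@4 write@6
I3 add r2: issue@4 deps=(None,1) exec_start@7 write@9

Answer: 4 7 6 9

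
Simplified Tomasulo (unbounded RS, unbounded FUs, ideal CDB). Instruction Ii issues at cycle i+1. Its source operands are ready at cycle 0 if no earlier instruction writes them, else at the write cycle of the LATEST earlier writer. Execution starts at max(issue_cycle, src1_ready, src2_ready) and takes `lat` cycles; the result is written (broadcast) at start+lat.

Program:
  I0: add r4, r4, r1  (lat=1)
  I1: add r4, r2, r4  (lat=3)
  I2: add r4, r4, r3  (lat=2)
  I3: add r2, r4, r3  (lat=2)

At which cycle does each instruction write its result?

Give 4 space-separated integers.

I0 add r4: issue@1 deps=(None,None) exec_start@1 write@2
I1 add r4: issue@2 deps=(None,0) exec_start@2 write@5
I2 add r4: issue@3 deps=(1,None) exec_start@5 write@7
I3 add r2: issue@4 deps=(2,None) exec_start@7 write@9

Answer: 2 5 7 9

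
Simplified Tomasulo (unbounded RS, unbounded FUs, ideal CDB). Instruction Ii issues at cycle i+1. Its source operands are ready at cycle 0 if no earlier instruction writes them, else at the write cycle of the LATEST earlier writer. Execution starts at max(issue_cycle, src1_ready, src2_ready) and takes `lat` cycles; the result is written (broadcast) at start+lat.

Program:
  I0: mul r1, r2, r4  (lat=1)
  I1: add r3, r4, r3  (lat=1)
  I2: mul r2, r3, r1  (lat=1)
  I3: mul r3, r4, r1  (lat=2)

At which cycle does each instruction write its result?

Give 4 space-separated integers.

I0 mul r1: issue@1 deps=(None,None) exec_start@1 write@2
I1 add r3: issue@2 deps=(None,None) exec_start@2 write@3
I2 mul r2: issue@3 deps=(1,0) exec_start@3 write@4
I3 mul r3: issue@4 deps=(None,0) exec_start@4 write@6

Answer: 2 3 4 6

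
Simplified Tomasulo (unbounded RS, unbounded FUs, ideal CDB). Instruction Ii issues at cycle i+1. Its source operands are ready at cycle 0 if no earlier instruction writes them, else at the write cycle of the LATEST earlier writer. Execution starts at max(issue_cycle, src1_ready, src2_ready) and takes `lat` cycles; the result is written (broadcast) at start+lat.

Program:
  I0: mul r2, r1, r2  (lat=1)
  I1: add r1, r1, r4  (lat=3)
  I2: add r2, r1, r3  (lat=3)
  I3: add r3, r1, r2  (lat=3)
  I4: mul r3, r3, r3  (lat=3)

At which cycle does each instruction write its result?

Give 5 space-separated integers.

Answer: 2 5 8 11 14

Derivation:
I0 mul r2: issue@1 deps=(None,None) exec_start@1 write@2
I1 add r1: issue@2 deps=(None,None) exec_start@2 write@5
I2 add r2: issue@3 deps=(1,None) exec_start@5 write@8
I3 add r3: issue@4 deps=(1,2) exec_start@8 write@11
I4 mul r3: issue@5 deps=(3,3) exec_start@11 write@14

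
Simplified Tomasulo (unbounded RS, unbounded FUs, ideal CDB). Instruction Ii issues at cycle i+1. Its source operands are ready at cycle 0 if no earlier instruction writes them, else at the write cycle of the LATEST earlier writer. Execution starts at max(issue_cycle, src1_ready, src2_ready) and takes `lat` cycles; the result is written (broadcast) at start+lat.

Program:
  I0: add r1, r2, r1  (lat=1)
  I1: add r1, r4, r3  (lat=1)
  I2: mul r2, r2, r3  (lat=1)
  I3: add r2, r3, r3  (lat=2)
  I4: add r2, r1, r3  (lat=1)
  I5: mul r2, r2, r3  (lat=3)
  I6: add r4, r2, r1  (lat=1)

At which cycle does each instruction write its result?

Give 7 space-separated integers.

I0 add r1: issue@1 deps=(None,None) exec_start@1 write@2
I1 add r1: issue@2 deps=(None,None) exec_start@2 write@3
I2 mul r2: issue@3 deps=(None,None) exec_start@3 write@4
I3 add r2: issue@4 deps=(None,None) exec_start@4 write@6
I4 add r2: issue@5 deps=(1,None) exec_start@5 write@6
I5 mul r2: issue@6 deps=(4,None) exec_start@6 write@9
I6 add r4: issue@7 deps=(5,1) exec_start@9 write@10

Answer: 2 3 4 6 6 9 10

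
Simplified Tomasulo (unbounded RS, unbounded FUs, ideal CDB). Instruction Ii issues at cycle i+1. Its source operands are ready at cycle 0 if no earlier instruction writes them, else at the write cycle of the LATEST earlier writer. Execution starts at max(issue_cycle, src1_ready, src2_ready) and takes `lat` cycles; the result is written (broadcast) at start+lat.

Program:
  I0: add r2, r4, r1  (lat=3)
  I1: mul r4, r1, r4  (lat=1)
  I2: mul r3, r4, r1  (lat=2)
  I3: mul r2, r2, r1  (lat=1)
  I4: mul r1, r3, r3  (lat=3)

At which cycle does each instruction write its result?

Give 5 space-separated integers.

Answer: 4 3 5 5 8

Derivation:
I0 add r2: issue@1 deps=(None,None) exec_start@1 write@4
I1 mul r4: issue@2 deps=(None,None) exec_start@2 write@3
I2 mul r3: issue@3 deps=(1,None) exec_start@3 write@5
I3 mul r2: issue@4 deps=(0,None) exec_start@4 write@5
I4 mul r1: issue@5 deps=(2,2) exec_start@5 write@8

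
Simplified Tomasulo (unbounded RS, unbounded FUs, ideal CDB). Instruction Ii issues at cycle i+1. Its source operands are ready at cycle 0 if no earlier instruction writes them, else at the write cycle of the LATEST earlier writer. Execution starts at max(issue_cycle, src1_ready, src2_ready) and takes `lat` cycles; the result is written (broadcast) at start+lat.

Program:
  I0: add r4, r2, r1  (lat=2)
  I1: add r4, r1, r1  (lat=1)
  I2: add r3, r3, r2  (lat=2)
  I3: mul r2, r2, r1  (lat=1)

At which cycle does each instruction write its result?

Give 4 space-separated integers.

I0 add r4: issue@1 deps=(None,None) exec_start@1 write@3
I1 add r4: issue@2 deps=(None,None) exec_start@2 write@3
I2 add r3: issue@3 deps=(None,None) exec_start@3 write@5
I3 mul r2: issue@4 deps=(None,None) exec_start@4 write@5

Answer: 3 3 5 5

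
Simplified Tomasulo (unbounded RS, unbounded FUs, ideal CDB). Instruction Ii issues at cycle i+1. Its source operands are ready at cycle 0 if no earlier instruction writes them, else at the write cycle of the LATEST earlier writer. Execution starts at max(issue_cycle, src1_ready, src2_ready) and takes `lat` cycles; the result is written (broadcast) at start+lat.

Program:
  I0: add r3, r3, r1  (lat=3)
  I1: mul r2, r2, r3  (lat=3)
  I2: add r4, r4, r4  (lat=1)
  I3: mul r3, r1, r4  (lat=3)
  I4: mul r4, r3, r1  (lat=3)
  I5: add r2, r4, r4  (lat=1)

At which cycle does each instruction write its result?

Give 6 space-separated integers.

I0 add r3: issue@1 deps=(None,None) exec_start@1 write@4
I1 mul r2: issue@2 deps=(None,0) exec_start@4 write@7
I2 add r4: issue@3 deps=(None,None) exec_start@3 write@4
I3 mul r3: issue@4 deps=(None,2) exec_start@4 write@7
I4 mul r4: issue@5 deps=(3,None) exec_start@7 write@10
I5 add r2: issue@6 deps=(4,4) exec_start@10 write@11

Answer: 4 7 4 7 10 11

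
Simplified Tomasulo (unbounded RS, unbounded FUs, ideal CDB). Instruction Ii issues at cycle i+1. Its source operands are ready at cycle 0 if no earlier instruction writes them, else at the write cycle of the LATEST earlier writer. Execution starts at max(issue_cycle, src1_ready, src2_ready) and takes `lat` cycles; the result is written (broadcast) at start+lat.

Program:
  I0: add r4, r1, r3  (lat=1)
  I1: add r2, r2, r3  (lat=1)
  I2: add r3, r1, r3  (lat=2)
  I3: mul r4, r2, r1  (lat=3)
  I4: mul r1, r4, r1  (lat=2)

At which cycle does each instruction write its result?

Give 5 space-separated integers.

Answer: 2 3 5 7 9

Derivation:
I0 add r4: issue@1 deps=(None,None) exec_start@1 write@2
I1 add r2: issue@2 deps=(None,None) exec_start@2 write@3
I2 add r3: issue@3 deps=(None,None) exec_start@3 write@5
I3 mul r4: issue@4 deps=(1,None) exec_start@4 write@7
I4 mul r1: issue@5 deps=(3,None) exec_start@7 write@9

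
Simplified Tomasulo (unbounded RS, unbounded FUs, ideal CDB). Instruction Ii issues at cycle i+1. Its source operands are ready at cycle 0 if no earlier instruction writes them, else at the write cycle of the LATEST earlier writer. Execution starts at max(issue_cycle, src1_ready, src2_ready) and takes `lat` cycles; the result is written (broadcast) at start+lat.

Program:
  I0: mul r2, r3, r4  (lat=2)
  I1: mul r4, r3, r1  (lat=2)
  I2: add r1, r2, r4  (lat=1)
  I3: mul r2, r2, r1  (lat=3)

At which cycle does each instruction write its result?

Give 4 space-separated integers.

Answer: 3 4 5 8

Derivation:
I0 mul r2: issue@1 deps=(None,None) exec_start@1 write@3
I1 mul r4: issue@2 deps=(None,None) exec_start@2 write@4
I2 add r1: issue@3 deps=(0,1) exec_start@4 write@5
I3 mul r2: issue@4 deps=(0,2) exec_start@5 write@8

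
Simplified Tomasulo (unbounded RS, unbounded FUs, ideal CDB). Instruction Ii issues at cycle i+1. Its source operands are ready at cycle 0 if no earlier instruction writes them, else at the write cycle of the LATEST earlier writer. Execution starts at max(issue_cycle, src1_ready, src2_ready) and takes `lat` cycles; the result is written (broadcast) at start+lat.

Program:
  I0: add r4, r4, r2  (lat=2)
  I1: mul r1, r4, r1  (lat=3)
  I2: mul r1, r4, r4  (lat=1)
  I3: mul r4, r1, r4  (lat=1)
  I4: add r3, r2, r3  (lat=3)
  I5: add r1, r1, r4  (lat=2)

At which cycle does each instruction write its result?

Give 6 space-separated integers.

I0 add r4: issue@1 deps=(None,None) exec_start@1 write@3
I1 mul r1: issue@2 deps=(0,None) exec_start@3 write@6
I2 mul r1: issue@3 deps=(0,0) exec_start@3 write@4
I3 mul r4: issue@4 deps=(2,0) exec_start@4 write@5
I4 add r3: issue@5 deps=(None,None) exec_start@5 write@8
I5 add r1: issue@6 deps=(2,3) exec_start@6 write@8

Answer: 3 6 4 5 8 8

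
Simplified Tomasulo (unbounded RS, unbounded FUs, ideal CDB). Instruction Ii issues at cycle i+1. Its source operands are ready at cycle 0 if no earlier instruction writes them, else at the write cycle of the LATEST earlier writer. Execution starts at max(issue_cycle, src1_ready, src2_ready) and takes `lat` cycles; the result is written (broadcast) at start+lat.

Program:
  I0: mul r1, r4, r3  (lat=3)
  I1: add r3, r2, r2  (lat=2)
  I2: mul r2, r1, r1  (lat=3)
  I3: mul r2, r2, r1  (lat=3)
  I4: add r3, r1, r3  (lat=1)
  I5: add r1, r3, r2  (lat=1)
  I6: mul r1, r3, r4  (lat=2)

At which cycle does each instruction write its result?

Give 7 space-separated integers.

Answer: 4 4 7 10 6 11 9

Derivation:
I0 mul r1: issue@1 deps=(None,None) exec_start@1 write@4
I1 add r3: issue@2 deps=(None,None) exec_start@2 write@4
I2 mul r2: issue@3 deps=(0,0) exec_start@4 write@7
I3 mul r2: issue@4 deps=(2,0) exec_start@7 write@10
I4 add r3: issue@5 deps=(0,1) exec_start@5 write@6
I5 add r1: issue@6 deps=(4,3) exec_start@10 write@11
I6 mul r1: issue@7 deps=(4,None) exec_start@7 write@9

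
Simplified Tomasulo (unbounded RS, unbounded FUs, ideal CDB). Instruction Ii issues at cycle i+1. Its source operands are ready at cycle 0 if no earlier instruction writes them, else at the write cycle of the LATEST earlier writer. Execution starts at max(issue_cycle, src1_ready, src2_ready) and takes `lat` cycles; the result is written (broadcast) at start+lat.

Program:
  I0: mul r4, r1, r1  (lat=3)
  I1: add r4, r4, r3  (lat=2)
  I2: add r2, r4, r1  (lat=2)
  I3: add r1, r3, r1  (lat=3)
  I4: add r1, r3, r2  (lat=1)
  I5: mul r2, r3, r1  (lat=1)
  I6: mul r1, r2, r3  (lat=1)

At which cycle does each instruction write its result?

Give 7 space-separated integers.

Answer: 4 6 8 7 9 10 11

Derivation:
I0 mul r4: issue@1 deps=(None,None) exec_start@1 write@4
I1 add r4: issue@2 deps=(0,None) exec_start@4 write@6
I2 add r2: issue@3 deps=(1,None) exec_start@6 write@8
I3 add r1: issue@4 deps=(None,None) exec_start@4 write@7
I4 add r1: issue@5 deps=(None,2) exec_start@8 write@9
I5 mul r2: issue@6 deps=(None,4) exec_start@9 write@10
I6 mul r1: issue@7 deps=(5,None) exec_start@10 write@11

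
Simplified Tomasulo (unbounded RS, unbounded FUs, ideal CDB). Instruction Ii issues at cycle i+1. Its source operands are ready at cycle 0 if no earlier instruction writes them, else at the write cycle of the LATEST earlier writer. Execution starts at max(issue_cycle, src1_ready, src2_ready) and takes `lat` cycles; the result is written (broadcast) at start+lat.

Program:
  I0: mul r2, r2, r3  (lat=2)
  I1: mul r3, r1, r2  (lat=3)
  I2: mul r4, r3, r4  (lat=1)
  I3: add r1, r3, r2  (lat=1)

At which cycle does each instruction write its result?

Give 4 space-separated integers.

I0 mul r2: issue@1 deps=(None,None) exec_start@1 write@3
I1 mul r3: issue@2 deps=(None,0) exec_start@3 write@6
I2 mul r4: issue@3 deps=(1,None) exec_start@6 write@7
I3 add r1: issue@4 deps=(1,0) exec_start@6 write@7

Answer: 3 6 7 7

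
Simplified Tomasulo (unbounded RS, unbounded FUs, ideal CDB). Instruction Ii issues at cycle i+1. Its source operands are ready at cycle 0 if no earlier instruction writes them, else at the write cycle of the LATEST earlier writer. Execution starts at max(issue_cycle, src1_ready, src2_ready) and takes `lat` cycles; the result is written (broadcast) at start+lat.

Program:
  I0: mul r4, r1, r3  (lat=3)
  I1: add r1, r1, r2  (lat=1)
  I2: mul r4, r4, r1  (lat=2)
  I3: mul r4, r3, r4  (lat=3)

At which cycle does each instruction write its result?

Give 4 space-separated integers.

I0 mul r4: issue@1 deps=(None,None) exec_start@1 write@4
I1 add r1: issue@2 deps=(None,None) exec_start@2 write@3
I2 mul r4: issue@3 deps=(0,1) exec_start@4 write@6
I3 mul r4: issue@4 deps=(None,2) exec_start@6 write@9

Answer: 4 3 6 9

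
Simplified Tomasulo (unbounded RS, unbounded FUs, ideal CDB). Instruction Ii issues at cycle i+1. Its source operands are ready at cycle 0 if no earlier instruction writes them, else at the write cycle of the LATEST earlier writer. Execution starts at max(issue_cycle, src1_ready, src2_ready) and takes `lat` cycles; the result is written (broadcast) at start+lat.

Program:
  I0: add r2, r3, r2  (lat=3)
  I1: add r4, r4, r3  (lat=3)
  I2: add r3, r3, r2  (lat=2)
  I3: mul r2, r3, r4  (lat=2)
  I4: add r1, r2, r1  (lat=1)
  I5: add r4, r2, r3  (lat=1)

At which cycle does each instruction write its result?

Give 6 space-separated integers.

Answer: 4 5 6 8 9 9

Derivation:
I0 add r2: issue@1 deps=(None,None) exec_start@1 write@4
I1 add r4: issue@2 deps=(None,None) exec_start@2 write@5
I2 add r3: issue@3 deps=(None,0) exec_start@4 write@6
I3 mul r2: issue@4 deps=(2,1) exec_start@6 write@8
I4 add r1: issue@5 deps=(3,None) exec_start@8 write@9
I5 add r4: issue@6 deps=(3,2) exec_start@8 write@9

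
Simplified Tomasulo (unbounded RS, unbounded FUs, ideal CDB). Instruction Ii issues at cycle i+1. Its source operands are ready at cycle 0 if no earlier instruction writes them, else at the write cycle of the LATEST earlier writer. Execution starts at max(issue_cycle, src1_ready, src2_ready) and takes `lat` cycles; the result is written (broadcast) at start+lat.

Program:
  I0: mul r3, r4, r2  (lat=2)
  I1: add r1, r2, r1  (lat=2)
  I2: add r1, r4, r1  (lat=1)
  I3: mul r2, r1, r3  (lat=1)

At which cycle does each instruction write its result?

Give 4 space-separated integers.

I0 mul r3: issue@1 deps=(None,None) exec_start@1 write@3
I1 add r1: issue@2 deps=(None,None) exec_start@2 write@4
I2 add r1: issue@3 deps=(None,1) exec_start@4 write@5
I3 mul r2: issue@4 deps=(2,0) exec_start@5 write@6

Answer: 3 4 5 6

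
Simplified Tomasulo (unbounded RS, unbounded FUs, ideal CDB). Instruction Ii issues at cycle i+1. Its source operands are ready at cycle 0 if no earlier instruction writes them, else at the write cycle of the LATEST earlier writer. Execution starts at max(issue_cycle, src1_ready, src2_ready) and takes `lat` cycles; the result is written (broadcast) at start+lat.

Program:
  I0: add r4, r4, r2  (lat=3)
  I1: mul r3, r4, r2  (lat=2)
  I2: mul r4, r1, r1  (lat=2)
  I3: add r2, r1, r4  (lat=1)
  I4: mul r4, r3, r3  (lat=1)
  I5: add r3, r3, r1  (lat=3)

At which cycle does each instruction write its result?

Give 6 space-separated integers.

I0 add r4: issue@1 deps=(None,None) exec_start@1 write@4
I1 mul r3: issue@2 deps=(0,None) exec_start@4 write@6
I2 mul r4: issue@3 deps=(None,None) exec_start@3 write@5
I3 add r2: issue@4 deps=(None,2) exec_start@5 write@6
I4 mul r4: issue@5 deps=(1,1) exec_start@6 write@7
I5 add r3: issue@6 deps=(1,None) exec_start@6 write@9

Answer: 4 6 5 6 7 9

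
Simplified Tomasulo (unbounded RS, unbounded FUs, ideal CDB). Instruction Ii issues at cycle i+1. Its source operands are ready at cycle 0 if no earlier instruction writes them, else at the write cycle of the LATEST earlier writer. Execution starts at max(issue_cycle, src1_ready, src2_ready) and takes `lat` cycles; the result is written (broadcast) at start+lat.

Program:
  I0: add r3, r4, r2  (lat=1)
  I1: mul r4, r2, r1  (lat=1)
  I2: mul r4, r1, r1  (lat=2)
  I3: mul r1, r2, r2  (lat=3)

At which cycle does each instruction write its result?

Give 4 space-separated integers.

Answer: 2 3 5 7

Derivation:
I0 add r3: issue@1 deps=(None,None) exec_start@1 write@2
I1 mul r4: issue@2 deps=(None,None) exec_start@2 write@3
I2 mul r4: issue@3 deps=(None,None) exec_start@3 write@5
I3 mul r1: issue@4 deps=(None,None) exec_start@4 write@7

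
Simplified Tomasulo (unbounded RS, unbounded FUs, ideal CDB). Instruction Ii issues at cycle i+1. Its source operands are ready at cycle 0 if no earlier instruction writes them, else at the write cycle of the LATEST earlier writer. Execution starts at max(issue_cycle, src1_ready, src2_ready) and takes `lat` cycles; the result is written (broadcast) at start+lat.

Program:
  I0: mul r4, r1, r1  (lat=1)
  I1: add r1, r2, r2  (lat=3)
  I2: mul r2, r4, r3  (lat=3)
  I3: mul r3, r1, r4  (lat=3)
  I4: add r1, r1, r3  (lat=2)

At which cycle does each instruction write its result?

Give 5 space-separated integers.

Answer: 2 5 6 8 10

Derivation:
I0 mul r4: issue@1 deps=(None,None) exec_start@1 write@2
I1 add r1: issue@2 deps=(None,None) exec_start@2 write@5
I2 mul r2: issue@3 deps=(0,None) exec_start@3 write@6
I3 mul r3: issue@4 deps=(1,0) exec_start@5 write@8
I4 add r1: issue@5 deps=(1,3) exec_start@8 write@10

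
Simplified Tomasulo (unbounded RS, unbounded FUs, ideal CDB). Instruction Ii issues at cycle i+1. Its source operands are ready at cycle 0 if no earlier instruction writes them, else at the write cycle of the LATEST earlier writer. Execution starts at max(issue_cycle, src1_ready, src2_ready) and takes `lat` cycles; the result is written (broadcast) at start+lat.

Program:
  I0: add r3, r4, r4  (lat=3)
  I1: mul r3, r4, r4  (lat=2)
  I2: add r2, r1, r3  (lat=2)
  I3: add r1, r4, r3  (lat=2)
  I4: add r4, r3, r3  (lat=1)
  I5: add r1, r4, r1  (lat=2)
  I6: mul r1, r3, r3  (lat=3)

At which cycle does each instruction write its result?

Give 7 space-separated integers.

Answer: 4 4 6 6 6 8 10

Derivation:
I0 add r3: issue@1 deps=(None,None) exec_start@1 write@4
I1 mul r3: issue@2 deps=(None,None) exec_start@2 write@4
I2 add r2: issue@3 deps=(None,1) exec_start@4 write@6
I3 add r1: issue@4 deps=(None,1) exec_start@4 write@6
I4 add r4: issue@5 deps=(1,1) exec_start@5 write@6
I5 add r1: issue@6 deps=(4,3) exec_start@6 write@8
I6 mul r1: issue@7 deps=(1,1) exec_start@7 write@10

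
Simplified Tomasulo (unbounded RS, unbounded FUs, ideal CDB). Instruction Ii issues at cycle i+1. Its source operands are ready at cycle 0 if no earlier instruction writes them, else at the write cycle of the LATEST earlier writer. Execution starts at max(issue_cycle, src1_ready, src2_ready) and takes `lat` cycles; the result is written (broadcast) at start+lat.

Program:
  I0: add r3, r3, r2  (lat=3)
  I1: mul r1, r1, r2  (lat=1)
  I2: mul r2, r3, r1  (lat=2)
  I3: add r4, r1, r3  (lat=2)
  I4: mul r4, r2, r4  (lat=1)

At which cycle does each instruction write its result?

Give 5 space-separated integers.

I0 add r3: issue@1 deps=(None,None) exec_start@1 write@4
I1 mul r1: issue@2 deps=(None,None) exec_start@2 write@3
I2 mul r2: issue@3 deps=(0,1) exec_start@4 write@6
I3 add r4: issue@4 deps=(1,0) exec_start@4 write@6
I4 mul r4: issue@5 deps=(2,3) exec_start@6 write@7

Answer: 4 3 6 6 7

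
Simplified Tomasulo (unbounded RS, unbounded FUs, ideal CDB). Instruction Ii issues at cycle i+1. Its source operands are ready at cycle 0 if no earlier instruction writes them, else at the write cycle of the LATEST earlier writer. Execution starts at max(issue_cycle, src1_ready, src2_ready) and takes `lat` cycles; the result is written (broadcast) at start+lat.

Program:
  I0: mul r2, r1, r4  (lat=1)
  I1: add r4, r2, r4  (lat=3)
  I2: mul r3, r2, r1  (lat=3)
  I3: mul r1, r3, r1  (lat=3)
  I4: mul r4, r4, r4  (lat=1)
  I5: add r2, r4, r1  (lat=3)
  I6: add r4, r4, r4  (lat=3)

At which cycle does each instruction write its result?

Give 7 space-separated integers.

I0 mul r2: issue@1 deps=(None,None) exec_start@1 write@2
I1 add r4: issue@2 deps=(0,None) exec_start@2 write@5
I2 mul r3: issue@3 deps=(0,None) exec_start@3 write@6
I3 mul r1: issue@4 deps=(2,None) exec_start@6 write@9
I4 mul r4: issue@5 deps=(1,1) exec_start@5 write@6
I5 add r2: issue@6 deps=(4,3) exec_start@9 write@12
I6 add r4: issue@7 deps=(4,4) exec_start@7 write@10

Answer: 2 5 6 9 6 12 10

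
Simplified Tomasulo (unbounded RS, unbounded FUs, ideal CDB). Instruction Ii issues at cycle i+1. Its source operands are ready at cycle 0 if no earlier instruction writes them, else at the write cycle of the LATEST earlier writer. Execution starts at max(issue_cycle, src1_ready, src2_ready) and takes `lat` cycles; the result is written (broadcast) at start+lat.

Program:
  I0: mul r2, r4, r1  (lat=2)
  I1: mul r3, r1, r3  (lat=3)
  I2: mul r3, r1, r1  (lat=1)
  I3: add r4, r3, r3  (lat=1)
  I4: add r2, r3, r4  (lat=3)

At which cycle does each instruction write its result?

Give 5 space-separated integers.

I0 mul r2: issue@1 deps=(None,None) exec_start@1 write@3
I1 mul r3: issue@2 deps=(None,None) exec_start@2 write@5
I2 mul r3: issue@3 deps=(None,None) exec_start@3 write@4
I3 add r4: issue@4 deps=(2,2) exec_start@4 write@5
I4 add r2: issue@5 deps=(2,3) exec_start@5 write@8

Answer: 3 5 4 5 8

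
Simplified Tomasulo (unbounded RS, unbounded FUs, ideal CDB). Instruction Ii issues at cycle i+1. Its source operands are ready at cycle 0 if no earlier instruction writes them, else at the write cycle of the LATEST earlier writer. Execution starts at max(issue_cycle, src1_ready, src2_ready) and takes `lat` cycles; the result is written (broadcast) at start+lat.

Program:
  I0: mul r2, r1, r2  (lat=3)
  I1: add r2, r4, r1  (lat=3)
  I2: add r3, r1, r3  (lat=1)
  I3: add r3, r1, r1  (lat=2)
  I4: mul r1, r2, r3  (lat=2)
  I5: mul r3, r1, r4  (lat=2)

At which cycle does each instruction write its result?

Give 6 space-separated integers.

I0 mul r2: issue@1 deps=(None,None) exec_start@1 write@4
I1 add r2: issue@2 deps=(None,None) exec_start@2 write@5
I2 add r3: issue@3 deps=(None,None) exec_start@3 write@4
I3 add r3: issue@4 deps=(None,None) exec_start@4 write@6
I4 mul r1: issue@5 deps=(1,3) exec_start@6 write@8
I5 mul r3: issue@6 deps=(4,None) exec_start@8 write@10

Answer: 4 5 4 6 8 10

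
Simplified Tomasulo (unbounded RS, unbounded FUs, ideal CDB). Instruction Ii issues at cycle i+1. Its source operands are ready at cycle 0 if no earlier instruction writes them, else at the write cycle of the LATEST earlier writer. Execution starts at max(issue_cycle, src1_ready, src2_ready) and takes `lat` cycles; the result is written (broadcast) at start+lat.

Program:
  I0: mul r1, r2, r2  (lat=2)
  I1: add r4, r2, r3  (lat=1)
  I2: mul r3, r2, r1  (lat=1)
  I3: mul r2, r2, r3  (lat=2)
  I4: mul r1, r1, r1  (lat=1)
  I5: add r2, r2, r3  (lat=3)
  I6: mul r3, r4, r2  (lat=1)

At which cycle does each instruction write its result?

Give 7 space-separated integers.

Answer: 3 3 4 6 6 9 10

Derivation:
I0 mul r1: issue@1 deps=(None,None) exec_start@1 write@3
I1 add r4: issue@2 deps=(None,None) exec_start@2 write@3
I2 mul r3: issue@3 deps=(None,0) exec_start@3 write@4
I3 mul r2: issue@4 deps=(None,2) exec_start@4 write@6
I4 mul r1: issue@5 deps=(0,0) exec_start@5 write@6
I5 add r2: issue@6 deps=(3,2) exec_start@6 write@9
I6 mul r3: issue@7 deps=(1,5) exec_start@9 write@10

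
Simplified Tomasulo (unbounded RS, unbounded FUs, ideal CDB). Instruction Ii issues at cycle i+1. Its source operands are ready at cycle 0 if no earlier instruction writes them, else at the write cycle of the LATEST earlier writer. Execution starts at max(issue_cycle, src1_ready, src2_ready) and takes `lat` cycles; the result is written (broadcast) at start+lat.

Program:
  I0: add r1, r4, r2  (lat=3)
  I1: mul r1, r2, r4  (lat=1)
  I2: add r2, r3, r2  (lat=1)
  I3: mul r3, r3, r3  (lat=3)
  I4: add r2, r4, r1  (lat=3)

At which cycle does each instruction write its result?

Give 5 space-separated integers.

I0 add r1: issue@1 deps=(None,None) exec_start@1 write@4
I1 mul r1: issue@2 deps=(None,None) exec_start@2 write@3
I2 add r2: issue@3 deps=(None,None) exec_start@3 write@4
I3 mul r3: issue@4 deps=(None,None) exec_start@4 write@7
I4 add r2: issue@5 deps=(None,1) exec_start@5 write@8

Answer: 4 3 4 7 8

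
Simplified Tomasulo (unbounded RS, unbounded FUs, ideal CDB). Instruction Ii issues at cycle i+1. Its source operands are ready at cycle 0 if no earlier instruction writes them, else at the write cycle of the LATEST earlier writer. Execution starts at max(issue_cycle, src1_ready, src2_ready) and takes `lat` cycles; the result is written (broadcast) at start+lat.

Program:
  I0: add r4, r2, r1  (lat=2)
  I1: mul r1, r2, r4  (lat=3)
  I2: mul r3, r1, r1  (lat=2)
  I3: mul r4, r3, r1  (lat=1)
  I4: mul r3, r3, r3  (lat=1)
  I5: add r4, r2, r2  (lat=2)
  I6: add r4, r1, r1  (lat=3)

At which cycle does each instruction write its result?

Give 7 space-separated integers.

Answer: 3 6 8 9 9 8 10

Derivation:
I0 add r4: issue@1 deps=(None,None) exec_start@1 write@3
I1 mul r1: issue@2 deps=(None,0) exec_start@3 write@6
I2 mul r3: issue@3 deps=(1,1) exec_start@6 write@8
I3 mul r4: issue@4 deps=(2,1) exec_start@8 write@9
I4 mul r3: issue@5 deps=(2,2) exec_start@8 write@9
I5 add r4: issue@6 deps=(None,None) exec_start@6 write@8
I6 add r4: issue@7 deps=(1,1) exec_start@7 write@10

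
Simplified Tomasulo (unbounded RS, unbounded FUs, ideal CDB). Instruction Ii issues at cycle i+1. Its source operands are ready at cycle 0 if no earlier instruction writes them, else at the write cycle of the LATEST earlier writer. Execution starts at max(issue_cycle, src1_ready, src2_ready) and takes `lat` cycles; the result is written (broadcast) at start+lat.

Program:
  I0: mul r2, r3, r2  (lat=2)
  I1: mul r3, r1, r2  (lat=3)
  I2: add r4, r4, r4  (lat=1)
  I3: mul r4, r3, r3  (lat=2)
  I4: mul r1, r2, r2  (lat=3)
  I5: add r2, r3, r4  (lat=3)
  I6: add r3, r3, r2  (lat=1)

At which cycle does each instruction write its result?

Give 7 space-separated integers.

I0 mul r2: issue@1 deps=(None,None) exec_start@1 write@3
I1 mul r3: issue@2 deps=(None,0) exec_start@3 write@6
I2 add r4: issue@3 deps=(None,None) exec_start@3 write@4
I3 mul r4: issue@4 deps=(1,1) exec_start@6 write@8
I4 mul r1: issue@5 deps=(0,0) exec_start@5 write@8
I5 add r2: issue@6 deps=(1,3) exec_start@8 write@11
I6 add r3: issue@7 deps=(1,5) exec_start@11 write@12

Answer: 3 6 4 8 8 11 12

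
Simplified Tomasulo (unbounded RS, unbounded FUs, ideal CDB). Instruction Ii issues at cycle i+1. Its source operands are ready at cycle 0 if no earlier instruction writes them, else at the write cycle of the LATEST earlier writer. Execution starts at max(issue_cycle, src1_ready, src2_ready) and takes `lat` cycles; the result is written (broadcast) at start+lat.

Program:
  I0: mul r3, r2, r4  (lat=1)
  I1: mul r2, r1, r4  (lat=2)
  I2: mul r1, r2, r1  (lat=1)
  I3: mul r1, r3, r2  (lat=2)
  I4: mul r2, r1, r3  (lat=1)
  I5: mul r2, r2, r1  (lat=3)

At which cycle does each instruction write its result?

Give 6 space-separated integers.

Answer: 2 4 5 6 7 10

Derivation:
I0 mul r3: issue@1 deps=(None,None) exec_start@1 write@2
I1 mul r2: issue@2 deps=(None,None) exec_start@2 write@4
I2 mul r1: issue@3 deps=(1,None) exec_start@4 write@5
I3 mul r1: issue@4 deps=(0,1) exec_start@4 write@6
I4 mul r2: issue@5 deps=(3,0) exec_start@6 write@7
I5 mul r2: issue@6 deps=(4,3) exec_start@7 write@10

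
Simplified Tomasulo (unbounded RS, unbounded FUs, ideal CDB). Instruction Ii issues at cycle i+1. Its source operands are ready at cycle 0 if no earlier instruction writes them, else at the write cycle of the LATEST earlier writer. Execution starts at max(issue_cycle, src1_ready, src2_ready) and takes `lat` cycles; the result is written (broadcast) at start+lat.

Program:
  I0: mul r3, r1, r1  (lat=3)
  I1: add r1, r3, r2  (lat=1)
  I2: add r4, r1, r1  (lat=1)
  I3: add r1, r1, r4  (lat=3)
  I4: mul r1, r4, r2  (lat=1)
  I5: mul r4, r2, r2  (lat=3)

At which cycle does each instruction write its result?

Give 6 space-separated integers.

I0 mul r3: issue@1 deps=(None,None) exec_start@1 write@4
I1 add r1: issue@2 deps=(0,None) exec_start@4 write@5
I2 add r4: issue@3 deps=(1,1) exec_start@5 write@6
I3 add r1: issue@4 deps=(1,2) exec_start@6 write@9
I4 mul r1: issue@5 deps=(2,None) exec_start@6 write@7
I5 mul r4: issue@6 deps=(None,None) exec_start@6 write@9

Answer: 4 5 6 9 7 9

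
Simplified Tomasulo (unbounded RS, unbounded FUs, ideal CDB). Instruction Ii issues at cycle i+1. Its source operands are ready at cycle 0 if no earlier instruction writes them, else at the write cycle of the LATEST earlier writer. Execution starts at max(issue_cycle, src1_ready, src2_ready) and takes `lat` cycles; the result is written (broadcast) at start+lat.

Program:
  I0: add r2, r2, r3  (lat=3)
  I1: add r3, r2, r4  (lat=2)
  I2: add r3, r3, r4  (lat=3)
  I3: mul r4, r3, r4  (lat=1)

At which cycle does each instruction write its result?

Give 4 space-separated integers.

I0 add r2: issue@1 deps=(None,None) exec_start@1 write@4
I1 add r3: issue@2 deps=(0,None) exec_start@4 write@6
I2 add r3: issue@3 deps=(1,None) exec_start@6 write@9
I3 mul r4: issue@4 deps=(2,None) exec_start@9 write@10

Answer: 4 6 9 10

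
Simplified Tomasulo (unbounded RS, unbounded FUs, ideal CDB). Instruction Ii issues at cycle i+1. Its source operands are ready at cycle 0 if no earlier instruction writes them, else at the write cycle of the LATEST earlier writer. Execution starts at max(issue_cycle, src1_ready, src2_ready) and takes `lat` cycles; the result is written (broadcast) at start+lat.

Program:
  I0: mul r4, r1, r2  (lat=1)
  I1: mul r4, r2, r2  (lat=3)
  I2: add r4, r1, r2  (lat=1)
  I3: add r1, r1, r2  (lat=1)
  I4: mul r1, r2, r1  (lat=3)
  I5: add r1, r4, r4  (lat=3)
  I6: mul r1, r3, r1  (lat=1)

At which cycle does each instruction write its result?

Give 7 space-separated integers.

I0 mul r4: issue@1 deps=(None,None) exec_start@1 write@2
I1 mul r4: issue@2 deps=(None,None) exec_start@2 write@5
I2 add r4: issue@3 deps=(None,None) exec_start@3 write@4
I3 add r1: issue@4 deps=(None,None) exec_start@4 write@5
I4 mul r1: issue@5 deps=(None,3) exec_start@5 write@8
I5 add r1: issue@6 deps=(2,2) exec_start@6 write@9
I6 mul r1: issue@7 deps=(None,5) exec_start@9 write@10

Answer: 2 5 4 5 8 9 10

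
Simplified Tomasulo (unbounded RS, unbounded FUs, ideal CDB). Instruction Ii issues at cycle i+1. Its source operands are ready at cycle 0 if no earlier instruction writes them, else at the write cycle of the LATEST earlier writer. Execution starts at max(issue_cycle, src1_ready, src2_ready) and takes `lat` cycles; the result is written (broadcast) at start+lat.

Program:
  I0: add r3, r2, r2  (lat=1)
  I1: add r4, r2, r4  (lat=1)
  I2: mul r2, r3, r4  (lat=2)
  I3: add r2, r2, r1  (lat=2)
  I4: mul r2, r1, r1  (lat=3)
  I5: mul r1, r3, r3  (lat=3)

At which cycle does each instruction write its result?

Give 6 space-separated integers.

Answer: 2 3 5 7 8 9

Derivation:
I0 add r3: issue@1 deps=(None,None) exec_start@1 write@2
I1 add r4: issue@2 deps=(None,None) exec_start@2 write@3
I2 mul r2: issue@3 deps=(0,1) exec_start@3 write@5
I3 add r2: issue@4 deps=(2,None) exec_start@5 write@7
I4 mul r2: issue@5 deps=(None,None) exec_start@5 write@8
I5 mul r1: issue@6 deps=(0,0) exec_start@6 write@9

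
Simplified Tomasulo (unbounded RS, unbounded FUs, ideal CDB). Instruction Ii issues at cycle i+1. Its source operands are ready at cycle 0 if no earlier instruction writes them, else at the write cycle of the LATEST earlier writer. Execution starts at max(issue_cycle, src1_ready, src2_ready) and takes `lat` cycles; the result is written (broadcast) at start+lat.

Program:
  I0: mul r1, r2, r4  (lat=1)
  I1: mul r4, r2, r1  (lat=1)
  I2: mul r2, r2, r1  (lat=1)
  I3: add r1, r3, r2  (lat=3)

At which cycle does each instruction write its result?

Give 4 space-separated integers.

Answer: 2 3 4 7

Derivation:
I0 mul r1: issue@1 deps=(None,None) exec_start@1 write@2
I1 mul r4: issue@2 deps=(None,0) exec_start@2 write@3
I2 mul r2: issue@3 deps=(None,0) exec_start@3 write@4
I3 add r1: issue@4 deps=(None,2) exec_start@4 write@7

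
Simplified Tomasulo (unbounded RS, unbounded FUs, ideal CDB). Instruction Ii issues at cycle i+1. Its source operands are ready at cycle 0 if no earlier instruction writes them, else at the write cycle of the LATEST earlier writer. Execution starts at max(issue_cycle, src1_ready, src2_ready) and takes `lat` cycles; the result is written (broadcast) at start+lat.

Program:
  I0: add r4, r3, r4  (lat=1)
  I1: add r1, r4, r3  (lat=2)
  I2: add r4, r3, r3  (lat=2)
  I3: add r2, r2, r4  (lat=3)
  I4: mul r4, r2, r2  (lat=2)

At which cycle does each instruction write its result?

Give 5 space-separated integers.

Answer: 2 4 5 8 10

Derivation:
I0 add r4: issue@1 deps=(None,None) exec_start@1 write@2
I1 add r1: issue@2 deps=(0,None) exec_start@2 write@4
I2 add r4: issue@3 deps=(None,None) exec_start@3 write@5
I3 add r2: issue@4 deps=(None,2) exec_start@5 write@8
I4 mul r4: issue@5 deps=(3,3) exec_start@8 write@10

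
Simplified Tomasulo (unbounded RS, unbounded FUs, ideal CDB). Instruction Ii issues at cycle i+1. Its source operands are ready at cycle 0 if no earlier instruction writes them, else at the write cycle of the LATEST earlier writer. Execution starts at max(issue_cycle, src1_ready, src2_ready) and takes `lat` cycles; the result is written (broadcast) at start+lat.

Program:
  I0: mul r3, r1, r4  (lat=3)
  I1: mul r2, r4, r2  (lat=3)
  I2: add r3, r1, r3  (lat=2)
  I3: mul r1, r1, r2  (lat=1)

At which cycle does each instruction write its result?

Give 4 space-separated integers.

I0 mul r3: issue@1 deps=(None,None) exec_start@1 write@4
I1 mul r2: issue@2 deps=(None,None) exec_start@2 write@5
I2 add r3: issue@3 deps=(None,0) exec_start@4 write@6
I3 mul r1: issue@4 deps=(None,1) exec_start@5 write@6

Answer: 4 5 6 6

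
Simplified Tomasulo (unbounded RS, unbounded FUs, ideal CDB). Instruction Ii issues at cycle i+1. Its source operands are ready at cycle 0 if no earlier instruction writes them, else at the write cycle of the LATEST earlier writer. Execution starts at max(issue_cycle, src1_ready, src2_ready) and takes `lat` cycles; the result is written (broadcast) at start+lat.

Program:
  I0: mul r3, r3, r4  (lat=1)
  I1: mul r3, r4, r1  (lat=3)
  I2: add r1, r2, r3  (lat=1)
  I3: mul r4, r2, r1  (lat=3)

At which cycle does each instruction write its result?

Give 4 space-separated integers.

Answer: 2 5 6 9

Derivation:
I0 mul r3: issue@1 deps=(None,None) exec_start@1 write@2
I1 mul r3: issue@2 deps=(None,None) exec_start@2 write@5
I2 add r1: issue@3 deps=(None,1) exec_start@5 write@6
I3 mul r4: issue@4 deps=(None,2) exec_start@6 write@9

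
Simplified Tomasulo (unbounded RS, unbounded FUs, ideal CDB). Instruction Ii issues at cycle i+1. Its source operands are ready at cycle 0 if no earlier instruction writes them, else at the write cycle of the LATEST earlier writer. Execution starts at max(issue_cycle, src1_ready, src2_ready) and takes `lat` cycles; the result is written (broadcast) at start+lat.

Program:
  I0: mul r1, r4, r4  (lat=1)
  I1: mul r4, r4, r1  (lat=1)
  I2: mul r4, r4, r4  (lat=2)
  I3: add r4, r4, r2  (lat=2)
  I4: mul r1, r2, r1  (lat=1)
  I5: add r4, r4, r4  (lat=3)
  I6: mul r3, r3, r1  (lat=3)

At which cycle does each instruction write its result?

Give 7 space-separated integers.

Answer: 2 3 5 7 6 10 10

Derivation:
I0 mul r1: issue@1 deps=(None,None) exec_start@1 write@2
I1 mul r4: issue@2 deps=(None,0) exec_start@2 write@3
I2 mul r4: issue@3 deps=(1,1) exec_start@3 write@5
I3 add r4: issue@4 deps=(2,None) exec_start@5 write@7
I4 mul r1: issue@5 deps=(None,0) exec_start@5 write@6
I5 add r4: issue@6 deps=(3,3) exec_start@7 write@10
I6 mul r3: issue@7 deps=(None,4) exec_start@7 write@10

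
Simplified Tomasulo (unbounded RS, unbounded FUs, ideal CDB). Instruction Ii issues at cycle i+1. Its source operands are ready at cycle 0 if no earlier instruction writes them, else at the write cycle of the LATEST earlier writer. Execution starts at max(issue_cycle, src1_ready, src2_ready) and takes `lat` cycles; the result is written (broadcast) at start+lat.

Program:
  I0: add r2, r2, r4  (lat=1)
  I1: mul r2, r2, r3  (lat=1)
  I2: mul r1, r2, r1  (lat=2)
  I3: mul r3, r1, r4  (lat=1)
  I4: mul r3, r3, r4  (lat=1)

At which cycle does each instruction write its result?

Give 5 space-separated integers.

Answer: 2 3 5 6 7

Derivation:
I0 add r2: issue@1 deps=(None,None) exec_start@1 write@2
I1 mul r2: issue@2 deps=(0,None) exec_start@2 write@3
I2 mul r1: issue@3 deps=(1,None) exec_start@3 write@5
I3 mul r3: issue@4 deps=(2,None) exec_start@5 write@6
I4 mul r3: issue@5 deps=(3,None) exec_start@6 write@7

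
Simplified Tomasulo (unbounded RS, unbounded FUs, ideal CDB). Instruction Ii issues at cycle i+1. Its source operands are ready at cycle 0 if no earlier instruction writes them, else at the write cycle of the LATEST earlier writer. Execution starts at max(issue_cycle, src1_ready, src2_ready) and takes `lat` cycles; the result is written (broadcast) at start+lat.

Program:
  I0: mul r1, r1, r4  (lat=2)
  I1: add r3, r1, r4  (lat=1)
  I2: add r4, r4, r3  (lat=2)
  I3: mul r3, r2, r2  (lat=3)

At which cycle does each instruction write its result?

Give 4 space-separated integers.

Answer: 3 4 6 7

Derivation:
I0 mul r1: issue@1 deps=(None,None) exec_start@1 write@3
I1 add r3: issue@2 deps=(0,None) exec_start@3 write@4
I2 add r4: issue@3 deps=(None,1) exec_start@4 write@6
I3 mul r3: issue@4 deps=(None,None) exec_start@4 write@7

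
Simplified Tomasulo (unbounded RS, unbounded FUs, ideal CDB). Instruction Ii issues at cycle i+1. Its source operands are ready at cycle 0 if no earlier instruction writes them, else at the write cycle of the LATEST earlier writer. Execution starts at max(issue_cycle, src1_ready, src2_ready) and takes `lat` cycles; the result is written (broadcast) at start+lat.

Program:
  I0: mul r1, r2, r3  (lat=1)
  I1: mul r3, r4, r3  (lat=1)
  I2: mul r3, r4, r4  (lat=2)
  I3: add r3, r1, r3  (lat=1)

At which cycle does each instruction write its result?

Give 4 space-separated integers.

I0 mul r1: issue@1 deps=(None,None) exec_start@1 write@2
I1 mul r3: issue@2 deps=(None,None) exec_start@2 write@3
I2 mul r3: issue@3 deps=(None,None) exec_start@3 write@5
I3 add r3: issue@4 deps=(0,2) exec_start@5 write@6

Answer: 2 3 5 6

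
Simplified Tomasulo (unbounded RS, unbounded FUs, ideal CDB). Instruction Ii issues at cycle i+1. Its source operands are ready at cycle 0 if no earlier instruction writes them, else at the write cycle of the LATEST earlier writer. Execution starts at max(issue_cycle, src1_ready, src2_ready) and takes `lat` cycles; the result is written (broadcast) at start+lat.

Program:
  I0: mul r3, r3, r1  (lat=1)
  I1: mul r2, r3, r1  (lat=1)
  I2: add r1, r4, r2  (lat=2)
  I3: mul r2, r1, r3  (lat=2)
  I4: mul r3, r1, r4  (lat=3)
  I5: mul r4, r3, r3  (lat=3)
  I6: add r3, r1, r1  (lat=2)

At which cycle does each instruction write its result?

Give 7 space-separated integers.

Answer: 2 3 5 7 8 11 9

Derivation:
I0 mul r3: issue@1 deps=(None,None) exec_start@1 write@2
I1 mul r2: issue@2 deps=(0,None) exec_start@2 write@3
I2 add r1: issue@3 deps=(None,1) exec_start@3 write@5
I3 mul r2: issue@4 deps=(2,0) exec_start@5 write@7
I4 mul r3: issue@5 deps=(2,None) exec_start@5 write@8
I5 mul r4: issue@6 deps=(4,4) exec_start@8 write@11
I6 add r3: issue@7 deps=(2,2) exec_start@7 write@9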